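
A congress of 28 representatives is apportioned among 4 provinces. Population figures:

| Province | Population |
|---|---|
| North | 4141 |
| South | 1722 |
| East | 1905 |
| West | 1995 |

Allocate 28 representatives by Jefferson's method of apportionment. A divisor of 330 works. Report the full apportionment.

North: 12, South: 5, East: 5, West: 6

With modified divisor 330: modified quotas North 12.548, South 5.218, East 5.773, West 6.045.
Rounding down: North 12, South 5, East 5, West 6 (total 28).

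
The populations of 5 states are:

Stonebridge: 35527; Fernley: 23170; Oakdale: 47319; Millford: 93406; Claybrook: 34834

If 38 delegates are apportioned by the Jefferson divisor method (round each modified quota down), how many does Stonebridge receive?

6

Standard divisor 234256/38 ≈ 6164.632; standard quotas: Stonebridge 5.763, Fernley 3.759, Oakdale 7.676, Millford 15.152, Claybrook 5.651.
Rounding down gives 5, 3, 7, 15, 5 = 35 seats, so the divisor must be adjusted.
With modified divisor 5828.21: modified quotas Stonebridge 6.096, Fernley 3.975, Oakdale 8.119, Millford 16.027, Claybrook 5.977.
Rounding down: Stonebridge 6, Fernley 3, Oakdale 8, Millford 16, Claybrook 5 (total 38).
Stonebridge receives 6.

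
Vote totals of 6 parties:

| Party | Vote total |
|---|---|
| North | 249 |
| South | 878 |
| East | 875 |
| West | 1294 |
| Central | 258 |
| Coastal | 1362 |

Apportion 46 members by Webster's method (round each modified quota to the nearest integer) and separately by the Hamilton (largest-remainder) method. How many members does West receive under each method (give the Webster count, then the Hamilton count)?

Webster: North 2, South 8, East 8, West 13, Central 2, Coastal 13.
Hamilton: North 2, South 8, East 8, West 12, Central 3, Coastal 13.
West gets 13 under Webster and 12 under Hamilton.

13 and 12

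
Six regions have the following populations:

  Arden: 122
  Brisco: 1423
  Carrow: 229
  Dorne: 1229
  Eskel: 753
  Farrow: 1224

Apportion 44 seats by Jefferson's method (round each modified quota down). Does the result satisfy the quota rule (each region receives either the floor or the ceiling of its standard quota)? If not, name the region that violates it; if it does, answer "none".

none

Standard quotas: Arden 1.078, Brisco 12.573, Carrow 2.023, Dorne 10.859, Eskel 6.653, Farrow 10.814.
Jefferson allocation: Arden 1, Brisco 13, Carrow 2, Dorne 11, Eskel 6, Farrow 11.
Every allocation lies between the lower and upper quota.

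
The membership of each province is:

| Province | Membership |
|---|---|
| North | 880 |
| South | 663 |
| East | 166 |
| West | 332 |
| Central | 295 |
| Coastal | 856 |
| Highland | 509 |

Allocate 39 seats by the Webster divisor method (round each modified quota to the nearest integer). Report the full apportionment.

North=9, South=7, East=2, West=4, Central=3, Coastal=9, Highland=5

Standard divisor 3701/39 ≈ 94.897; standard quotas: North 9.273, South 6.986, East 1.749, West 3.499, Central 3.109, Coastal 9.020, Highland 5.364.
Rounding to the nearest integer gives 9, 7, 2, 3, 3, 9, 5 = 38 seats, so the divisor must be adjusted.
With modified divisor 94: modified quotas North 9.362, South 7.053, East 1.766, West 3.532, Central 3.138, Coastal 9.106, Highland 5.415.
Rounding to the nearest integer: North 9, South 7, East 2, West 4, Central 3, Coastal 9, Highland 5 (total 39).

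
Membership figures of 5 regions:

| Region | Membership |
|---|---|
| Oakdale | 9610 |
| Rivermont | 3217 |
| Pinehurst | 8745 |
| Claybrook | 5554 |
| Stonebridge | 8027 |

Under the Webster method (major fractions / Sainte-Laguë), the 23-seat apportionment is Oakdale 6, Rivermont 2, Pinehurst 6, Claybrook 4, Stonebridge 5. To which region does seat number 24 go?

Priority for the next seat is population ÷ (current seats + 0.5).
Priorities: Oakdale 1478.462, Rivermont 1286.800, Pinehurst 1345.385, Claybrook 1234.222, Stonebridge 1459.455.
Highest priority: Oakdale.

Oakdale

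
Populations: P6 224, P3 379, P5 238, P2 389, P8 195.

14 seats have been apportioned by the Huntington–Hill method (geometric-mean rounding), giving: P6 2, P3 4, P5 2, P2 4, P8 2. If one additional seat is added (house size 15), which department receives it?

P5

Priority for the next seat is population ÷ (√(s·(s+1))).
Priorities: P6 91.448, P3 84.747, P5 97.163, P2 86.983, P8 79.608.
Highest priority: P5.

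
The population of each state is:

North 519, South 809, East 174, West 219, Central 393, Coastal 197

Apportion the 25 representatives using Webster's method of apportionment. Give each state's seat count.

Standard divisor 2311/25 ≈ 92.44; standard quotas: North 5.614, South 8.752, East 1.882, West 2.369, Central 4.251, Coastal 2.131.
Rounding to the nearest integer gives North 6, South 9, East 2, West 2, Central 4, Coastal 2 — total 25, matching the house size, so no adjustment is needed.

North 6, South 9, East 2, West 2, Central 4, Coastal 2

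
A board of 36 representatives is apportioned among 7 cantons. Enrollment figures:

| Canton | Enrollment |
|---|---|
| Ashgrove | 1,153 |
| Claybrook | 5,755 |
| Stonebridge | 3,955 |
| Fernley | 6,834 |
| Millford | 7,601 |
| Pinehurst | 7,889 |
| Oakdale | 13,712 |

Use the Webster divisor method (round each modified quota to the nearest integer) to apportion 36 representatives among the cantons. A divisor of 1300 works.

With modified divisor 1300: modified quotas Ashgrove 0.887, Claybrook 4.427, Stonebridge 3.042, Fernley 5.257, Millford 5.847, Pinehurst 6.068, Oakdale 10.548.
Rounding to the nearest integer: Ashgrove 1, Claybrook 4, Stonebridge 3, Fernley 5, Millford 6, Pinehurst 6, Oakdale 11 (total 36).

Ashgrove: 1; Claybrook: 4; Stonebridge: 3; Fernley: 5; Millford: 6; Pinehurst: 6; Oakdale: 11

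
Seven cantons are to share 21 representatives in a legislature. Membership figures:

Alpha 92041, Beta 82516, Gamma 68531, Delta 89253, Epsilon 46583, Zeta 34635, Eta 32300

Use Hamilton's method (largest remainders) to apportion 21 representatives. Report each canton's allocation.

The standard divisor is 445859/21 ≈ 21231.381.
Standard quotas: Alpha 4.3351, Beta 3.8865, Gamma 3.2278, Delta 4.2038, Epsilon 2.1941, Zeta 1.6313, Eta 1.5213.
Lower quotas: Alpha 4, Beta 3, Gamma 3, Delta 4, Epsilon 2, Zeta 1, Eta 1 (sum 18, leaving 3 seats).
Remainders in descending order: Beta 0.8865, Zeta 0.6313, Eta 0.5213, Alpha 0.3351, Gamma 0.2278, Delta 0.2038, Epsilon 0.1941.
The surplus seats go to Beta, Zeta, Eta.

Alpha 4; Beta 4; Gamma 3; Delta 4; Epsilon 2; Zeta 2; Eta 2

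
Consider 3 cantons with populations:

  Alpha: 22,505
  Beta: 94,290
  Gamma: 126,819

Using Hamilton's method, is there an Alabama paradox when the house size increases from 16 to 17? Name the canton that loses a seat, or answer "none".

Alpha

At 16 seats: Alpha 2, Beta 6, Gamma 8.
At 17 seats: Alpha 1, Beta 7, Gamma 9.
Alpha drops from 2 to 1.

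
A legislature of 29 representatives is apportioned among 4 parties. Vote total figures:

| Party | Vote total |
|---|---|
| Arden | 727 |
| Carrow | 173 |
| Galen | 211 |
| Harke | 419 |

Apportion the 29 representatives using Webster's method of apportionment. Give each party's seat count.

Standard divisor 1530/29 ≈ 52.759; standard quotas: Arden 13.780, Carrow 3.279, Galen 3.999, Harke 7.942.
Rounding to the nearest integer gives Arden 14, Carrow 3, Galen 4, Harke 8 — total 29, matching the house size, so no adjustment is needed.

Arden 14; Carrow 3; Galen 4; Harke 8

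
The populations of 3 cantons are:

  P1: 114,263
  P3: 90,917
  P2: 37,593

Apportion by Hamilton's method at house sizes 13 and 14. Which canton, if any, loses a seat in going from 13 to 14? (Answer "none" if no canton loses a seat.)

none

At 13 seats: P1 6, P3 5, P2 2.
At 14 seats: P1 7, P3 5, P2 2.
No canton's allocation decreased.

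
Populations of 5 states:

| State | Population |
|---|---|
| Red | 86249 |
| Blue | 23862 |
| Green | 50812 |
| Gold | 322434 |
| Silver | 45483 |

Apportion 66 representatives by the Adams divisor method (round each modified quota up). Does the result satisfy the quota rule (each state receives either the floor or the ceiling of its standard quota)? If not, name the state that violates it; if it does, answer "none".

Gold

Standard quotas: Red 10.764, Blue 2.978, Green 6.341, Gold 40.240, Silver 5.676.
Adams allocation: Red 11, Blue 3, Green 7, Gold 39, Silver 6.
Gold has quota 40.240 (lower 40, upper 41) but receives 39 — outside the quota interval.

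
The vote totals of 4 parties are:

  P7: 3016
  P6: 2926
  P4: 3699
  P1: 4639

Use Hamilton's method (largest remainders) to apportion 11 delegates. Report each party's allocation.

P7=2; P6=2; P4=3; P1=4

Total 14280; standard divisor 14280/11 ≈ 1298.182.
Standard quotas: P7 2.323, P6 2.254, P4 2.849, P1 3.573.
Lower quotas: P7 2, P6 2, P4 2, P1 3 (sum 9, leaving 2 seats).
Remainders in descending order: P4 0.849, P1 0.573, P7 0.323, P6 0.254.
Largest remainders: P4, P1 receive the extra seats.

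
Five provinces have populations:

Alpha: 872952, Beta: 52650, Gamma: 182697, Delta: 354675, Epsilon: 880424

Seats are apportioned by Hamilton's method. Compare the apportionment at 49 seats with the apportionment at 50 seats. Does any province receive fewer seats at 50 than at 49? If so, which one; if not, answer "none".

Delta

At 49 seats: Alpha 18, Beta 1, Gamma 4, Delta 8, Epsilon 18.
At 50 seats: Alpha 19, Beta 1, Gamma 4, Delta 7, Epsilon 19.
Delta drops from 8 to 7.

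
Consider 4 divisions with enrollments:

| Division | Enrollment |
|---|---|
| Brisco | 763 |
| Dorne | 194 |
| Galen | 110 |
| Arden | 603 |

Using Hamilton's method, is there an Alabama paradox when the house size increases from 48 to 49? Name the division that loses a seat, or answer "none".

At 48 seats: Brisco 22, Dorne 6, Galen 3, Arden 17.
At 49 seats: Brisco 22, Dorne 6, Galen 3, Arden 18.
No division's allocation decreased.

none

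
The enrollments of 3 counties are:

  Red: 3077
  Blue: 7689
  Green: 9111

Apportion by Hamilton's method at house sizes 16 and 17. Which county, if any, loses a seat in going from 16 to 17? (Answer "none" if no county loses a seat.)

none

At 16 seats: Red 3, Blue 6, Green 7.
At 17 seats: Red 3, Blue 6, Green 8.
No county's allocation decreased.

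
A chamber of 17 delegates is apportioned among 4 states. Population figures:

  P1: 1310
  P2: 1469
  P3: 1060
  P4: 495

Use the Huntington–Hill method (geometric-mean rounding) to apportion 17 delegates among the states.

With divisor 254: modified quotas P1 5.157, P2 5.783, P3 4.173, P4 1.949.
Geometric-mean thresholds: P1 √(5·6)=5.477, P2 √(5·6)=5.477, P3 √(4·5)=4.472, P4 √(1·2)=1.414.
Each quota rounded against its threshold gives P1 5, P2 6, P3 4, P4 2 (total 17).

P1 5, P2 6, P3 4, P4 2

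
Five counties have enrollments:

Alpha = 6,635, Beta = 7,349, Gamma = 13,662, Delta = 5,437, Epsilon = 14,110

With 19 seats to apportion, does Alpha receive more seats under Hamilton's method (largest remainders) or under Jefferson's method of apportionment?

Hamilton

Hamilton: Alpha 3, Beta 3, Gamma 5, Delta 2, Epsilon 6.
Jefferson: Alpha 2, Beta 3, Gamma 6, Delta 2, Epsilon 6.
Alpha gets 3 under Hamilton and 2 under Jefferson.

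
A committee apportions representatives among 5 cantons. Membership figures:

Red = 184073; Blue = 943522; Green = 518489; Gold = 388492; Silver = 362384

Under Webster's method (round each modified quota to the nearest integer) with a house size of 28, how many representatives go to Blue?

11

Standard divisor 2396960/28 ≈ 85605.714; standard quotas: Red 2.150, Blue 11.022, Green 6.057, Gold 4.538, Silver 4.233.
Rounding to the nearest integer gives Red 2, Blue 11, Green 6, Gold 5, Silver 4 — total 28, matching the house size, so no adjustment is needed.
Blue receives 11.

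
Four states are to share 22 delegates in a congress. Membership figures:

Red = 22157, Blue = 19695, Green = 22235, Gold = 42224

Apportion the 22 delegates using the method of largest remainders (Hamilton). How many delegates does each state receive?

Standard divisor: 106311 ÷ 22 ≈ 4832.318.
Standard quotas: Red 4.5852, Blue 4.0757, Green 4.6013, Gold 8.7378.
Lower quotas: Red 4, Blue 4, Green 4, Gold 8 (sum 20, leaving 2 seats).
Remainders in descending order: Gold 0.7378, Green 0.6013, Red 0.5852, Blue 0.0757.
The surplus seats go to Gold, Green.

Red=4, Blue=4, Green=5, Gold=9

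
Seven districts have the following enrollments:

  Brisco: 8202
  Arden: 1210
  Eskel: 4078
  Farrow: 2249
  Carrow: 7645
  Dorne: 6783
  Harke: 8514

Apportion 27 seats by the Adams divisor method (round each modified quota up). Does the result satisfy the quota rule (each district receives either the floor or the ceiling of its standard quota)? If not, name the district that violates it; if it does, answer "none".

none

Standard quotas: Brisco 5.725, Arden 0.845, Eskel 2.847, Farrow 1.570, Carrow 5.336, Dorne 4.735, Harke 5.943.
Adams allocation: Brisco 5, Arden 1, Eskel 3, Farrow 2, Carrow 5, Dorne 5, Harke 6.
Every allocation lies between the lower and upper quota.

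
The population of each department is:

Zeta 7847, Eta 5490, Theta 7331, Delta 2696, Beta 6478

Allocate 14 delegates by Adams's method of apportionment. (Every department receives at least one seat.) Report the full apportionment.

Standard divisor 29842/14 ≈ 2131.571; standard quotas: Zeta 3.681, Eta 2.576, Theta 3.439, Delta 1.265, Beta 3.039.
Rounding up gives 4, 3, 4, 2, 4 = 17 seats, so the divisor must be adjusted.
With modified divisor 2639.77: modified quotas Zeta 2.973, Eta 2.080, Theta 2.777, Delta 1.021, Beta 2.454.
Rounding up: Zeta 3, Eta 3, Theta 3, Delta 2, Beta 3 (total 14).

Zeta=3, Eta=3, Theta=3, Delta=2, Beta=3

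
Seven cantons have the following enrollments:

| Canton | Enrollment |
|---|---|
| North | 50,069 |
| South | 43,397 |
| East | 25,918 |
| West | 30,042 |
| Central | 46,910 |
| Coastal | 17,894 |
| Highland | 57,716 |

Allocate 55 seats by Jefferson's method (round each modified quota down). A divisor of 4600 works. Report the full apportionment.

With modified divisor 4600: modified quotas North 10.885, South 9.434, East 5.634, West 6.531, Central 10.198, Coastal 3.890, Highland 12.547.
Rounding down: North 10, South 9, East 5, West 6, Central 10, Coastal 3, Highland 12 (total 55).

North: 10, South: 9, East: 5, West: 6, Central: 10, Coastal: 3, Highland: 12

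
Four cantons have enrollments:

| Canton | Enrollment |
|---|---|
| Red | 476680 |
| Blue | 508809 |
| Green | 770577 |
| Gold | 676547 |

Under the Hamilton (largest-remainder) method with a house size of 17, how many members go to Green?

Total 2432613; standard divisor 2432613/17 ≈ 143094.882.
Standard quotas: Red 3.3312, Blue 3.5557, Green 5.3851, Gold 4.7280.
Lower quotas: Red 3, Blue 3, Green 5, Gold 4 (sum 15, leaving 2 seats).
Remainders in descending order: Gold 0.7280, Blue 0.5557, Green 0.3851, Red 0.3312.
Largest remainders: Gold, Blue receive the extra seats.
Green receives 5.

5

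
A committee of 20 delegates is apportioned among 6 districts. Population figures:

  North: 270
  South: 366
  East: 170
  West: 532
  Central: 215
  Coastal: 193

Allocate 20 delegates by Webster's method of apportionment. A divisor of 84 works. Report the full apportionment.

With modified divisor 84: modified quotas North 3.214, South 4.357, East 2.024, West 6.333, Central 2.560, Coastal 2.298.
Rounding to the nearest integer: North 3, South 4, East 2, West 6, Central 3, Coastal 2 (total 20).

North 3, South 4, East 2, West 6, Central 3, Coastal 2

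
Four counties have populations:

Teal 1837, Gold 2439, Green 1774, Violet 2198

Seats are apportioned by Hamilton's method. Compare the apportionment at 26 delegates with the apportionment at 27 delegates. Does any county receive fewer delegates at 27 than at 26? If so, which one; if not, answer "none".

none

At 26 seats: Teal 6, Gold 8, Green 5, Violet 7.
At 27 seats: Teal 6, Gold 8, Green 6, Violet 7.
No county's allocation decreased.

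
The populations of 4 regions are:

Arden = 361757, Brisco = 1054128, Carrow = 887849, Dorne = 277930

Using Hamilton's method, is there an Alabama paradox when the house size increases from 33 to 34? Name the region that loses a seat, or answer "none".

Dorne

At 33 seats: Arden 5, Brisco 13, Carrow 11, Dorne 4.
At 34 seats: Arden 5, Brisco 14, Carrow 12, Dorne 3.
Dorne drops from 4 to 3.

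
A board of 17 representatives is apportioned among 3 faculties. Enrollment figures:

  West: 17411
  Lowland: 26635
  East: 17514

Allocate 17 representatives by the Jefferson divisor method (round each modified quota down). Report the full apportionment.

Standard divisor 61560/17 ≈ 3621.176; standard quotas: West 4.808, Lowland 7.355, East 4.837.
Rounding down gives 4, 7, 4 = 15 seats, so the divisor must be adjusted.
With modified divisor 3400: modified quotas West 5.121, Lowland 7.834, East 5.151.
Rounding down: West 5, Lowland 7, East 5 (total 17).

West: 5; Lowland: 7; East: 5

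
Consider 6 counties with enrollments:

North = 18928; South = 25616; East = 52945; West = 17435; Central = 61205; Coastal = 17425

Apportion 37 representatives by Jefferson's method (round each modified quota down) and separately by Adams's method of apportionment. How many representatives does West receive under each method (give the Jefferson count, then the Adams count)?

3 and 4

Jefferson: North 3, South 5, East 11, West 3, Central 12, Coastal 3.
Adams: North 4, South 5, East 10, West 4, Central 11, Coastal 3.
West gets 3 under Jefferson and 4 under Adams.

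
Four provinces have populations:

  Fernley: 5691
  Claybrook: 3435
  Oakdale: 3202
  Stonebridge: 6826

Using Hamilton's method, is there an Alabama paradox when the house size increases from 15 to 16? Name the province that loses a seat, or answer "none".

Oakdale

At 15 seats: Fernley 4, Claybrook 3, Oakdale 3, Stonebridge 5.
At 16 seats: Fernley 5, Claybrook 3, Oakdale 2, Stonebridge 6.
Oakdale drops from 3 to 2.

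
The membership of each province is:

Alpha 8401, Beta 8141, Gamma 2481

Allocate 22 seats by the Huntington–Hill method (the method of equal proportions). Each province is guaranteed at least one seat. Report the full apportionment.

Alpha=10, Beta=9, Gamma=3

With divisor 872: modified quotas Alpha 9.634, Beta 9.336, Gamma 2.845.
Geometric-mean thresholds: Alpha √(9·10)=9.487, Beta √(9·10)=9.487, Gamma √(2·3)=2.449.
Each quota rounded against its threshold gives Alpha 10, Beta 9, Gamma 3 (total 22).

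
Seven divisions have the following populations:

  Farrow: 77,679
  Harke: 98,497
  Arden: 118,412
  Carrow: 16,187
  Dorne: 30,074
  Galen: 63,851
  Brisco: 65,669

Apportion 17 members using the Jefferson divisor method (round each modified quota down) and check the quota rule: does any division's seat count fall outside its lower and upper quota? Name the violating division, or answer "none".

none

Standard quotas: Farrow 2.807, Harke 3.560, Arden 4.280, Carrow 0.585, Dorne 1.087, Galen 2.308, Brisco 2.373.
Jefferson allocation: Farrow 3, Harke 4, Arden 5, Carrow 0, Dorne 1, Galen 2, Brisco 2.
Every allocation lies between the lower and upper quota.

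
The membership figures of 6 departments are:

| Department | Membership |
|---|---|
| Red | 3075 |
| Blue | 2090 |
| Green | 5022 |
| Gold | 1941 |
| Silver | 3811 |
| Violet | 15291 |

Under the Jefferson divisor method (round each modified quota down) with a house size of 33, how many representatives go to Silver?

Standard divisor 31230/33 ≈ 946.364; standard quotas: Red 3.249, Blue 2.208, Green 5.307, Gold 2.051, Silver 4.027, Violet 16.158.
Rounding down gives 3, 2, 5, 2, 4, 16 = 32 seats, so the divisor must be adjusted.
With modified divisor 870: modified quotas Red 3.534, Blue 2.402, Green 5.772, Gold 2.231, Silver 4.380, Violet 17.576.
Rounding down: Red 3, Blue 2, Green 5, Gold 2, Silver 4, Violet 17 (total 33).
Silver receives 4.

4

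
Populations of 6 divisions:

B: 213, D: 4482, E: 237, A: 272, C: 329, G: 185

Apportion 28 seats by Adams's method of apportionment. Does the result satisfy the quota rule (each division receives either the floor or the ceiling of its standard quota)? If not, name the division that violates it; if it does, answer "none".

Standard quotas: B 1.043, D 21.948, E 1.161, A 1.332, C 1.611, G 0.906.
Adams allocation: B 1, D 20, E 2, A 2, C 2, G 1.
D has quota 21.948 (lower 21, upper 22) but receives 20 — outside the quota interval.

D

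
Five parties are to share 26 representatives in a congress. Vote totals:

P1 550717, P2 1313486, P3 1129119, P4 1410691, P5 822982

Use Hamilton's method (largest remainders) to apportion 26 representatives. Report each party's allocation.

P1 3, P2 6, P3 6, P4 7, P5 4

The standard divisor is 5226995/26 ≈ 201038.269.
Standard quotas: P1 2.7394, P2 6.5335, P3 5.6164, P4 7.0170, P5 4.0937.
Lower quotas: P1 2, P2 6, P3 5, P4 7, P5 4 (sum 24, leaving 2 seats).
Remainders in descending order: P1 0.7394, P3 0.6164, P2 0.5335, P5 0.0937, P4 0.0170.
Largest remainders: P1, P3 receive the extra seats.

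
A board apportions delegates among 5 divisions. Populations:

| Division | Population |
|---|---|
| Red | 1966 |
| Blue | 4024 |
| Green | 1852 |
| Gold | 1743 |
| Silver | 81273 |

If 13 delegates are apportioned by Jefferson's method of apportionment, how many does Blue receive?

Standard divisor 90858/13 ≈ 6989.077; standard quotas: Red 0.281, Blue 0.576, Green 0.265, Gold 0.249, Silver 11.629.
Rounding down gives 0, 0, 0, 0, 11 = 11 seats, so the divisor must be adjusted.
With modified divisor 6000: modified quotas Red 0.328, Blue 0.671, Green 0.309, Gold 0.290, Silver 13.546.
Rounding down: Red 0, Blue 0, Green 0, Gold 0, Silver 13 (total 13).
Blue receives 0.

0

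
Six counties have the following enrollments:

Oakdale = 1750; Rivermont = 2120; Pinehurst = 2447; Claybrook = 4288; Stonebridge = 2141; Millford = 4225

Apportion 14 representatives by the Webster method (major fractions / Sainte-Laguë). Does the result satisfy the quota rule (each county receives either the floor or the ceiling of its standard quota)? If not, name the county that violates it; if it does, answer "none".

Standard quotas: Oakdale 1.444, Rivermont 1.749, Pinehurst 2.019, Claybrook 3.537, Stonebridge 1.766, Millford 3.485.
Webster allocation: Oakdale 1, Rivermont 2, Pinehurst 2, Claybrook 4, Stonebridge 2, Millford 3.
Every allocation lies between the lower and upper quota.

none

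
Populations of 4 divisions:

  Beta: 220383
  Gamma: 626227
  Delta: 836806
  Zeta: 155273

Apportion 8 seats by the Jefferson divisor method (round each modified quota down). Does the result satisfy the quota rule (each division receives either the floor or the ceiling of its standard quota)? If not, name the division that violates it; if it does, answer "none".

none

Standard quotas: Beta 0.959, Gamma 2.725, Delta 3.641, Zeta 0.676.
Jefferson allocation: Beta 1, Gamma 3, Delta 4, Zeta 0.
Every allocation lies between the lower and upper quota.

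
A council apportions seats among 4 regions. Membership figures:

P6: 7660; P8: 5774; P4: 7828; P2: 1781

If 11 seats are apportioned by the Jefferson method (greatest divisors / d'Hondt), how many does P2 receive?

Standard divisor 23043/11 ≈ 2094.818; standard quotas: P6 3.657, P8 2.756, P4 3.737, P2 0.850.
Rounding down gives 3, 2, 3, 0 = 8 seats, so the divisor must be adjusted.
With modified divisor 1850: modified quotas P6 4.141, P8 3.121, P4 4.231, P2 0.963.
Rounding down: P6 4, P8 3, P4 4, P2 0 (total 11).
P2 receives 0.

0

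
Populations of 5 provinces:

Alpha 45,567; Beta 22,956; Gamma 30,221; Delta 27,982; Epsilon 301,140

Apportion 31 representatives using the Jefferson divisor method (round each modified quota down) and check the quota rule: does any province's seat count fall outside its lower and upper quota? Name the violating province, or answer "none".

Epsilon

Standard quotas: Alpha 3.301, Beta 1.663, Gamma 2.190, Delta 2.027, Epsilon 21.818.
Jefferson allocation: Alpha 3, Beta 1, Gamma 2, Delta 2, Epsilon 23.
Epsilon has quota 21.818 (lower 21, upper 22) but receives 23 — outside the quota interval.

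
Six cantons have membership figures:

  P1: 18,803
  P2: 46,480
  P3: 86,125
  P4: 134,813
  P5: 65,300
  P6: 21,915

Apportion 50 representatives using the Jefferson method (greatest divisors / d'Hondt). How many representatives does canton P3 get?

Standard divisor 373436/50 ≈ 7468.72; standard quotas: P1 2.518, P2 6.223, P3 11.531, P4 18.050, P5 8.743, P6 2.934.
Rounding down gives 2, 6, 11, 18, 8, 2 = 47 seats, so the divisor must be adjusted.
With modified divisor 7140: modified quotas P1 2.633, P2 6.510, P3 12.062, P4 18.881, P5 9.146, P6 3.069.
Rounding down: P1 2, P2 6, P3 12, P4 18, P5 9, P6 3 (total 50).
P3 receives 12.

12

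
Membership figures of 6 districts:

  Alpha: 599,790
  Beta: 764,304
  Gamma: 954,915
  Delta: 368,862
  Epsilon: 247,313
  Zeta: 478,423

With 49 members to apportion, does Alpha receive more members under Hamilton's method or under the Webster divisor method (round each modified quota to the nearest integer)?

Hamilton

Hamilton: Alpha 9, Beta 11, Gamma 14, Delta 5, Epsilon 3, Zeta 7.
Webster: Alpha 8, Beta 11, Gamma 14, Delta 5, Epsilon 4, Zeta 7.
Alpha gets 9 under Hamilton and 8 under Webster.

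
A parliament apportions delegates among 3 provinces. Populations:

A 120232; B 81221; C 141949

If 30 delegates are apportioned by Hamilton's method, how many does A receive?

11

The standard divisor is 343402/30 ≈ 11446.733.
Standard quotas: A 10.5036, B 7.0956, C 12.4008.
Lower quotas: A 10, B 7, C 12 (sum 29, leaving 1 seat).
Remainders in descending order: A 0.5036, C 0.4008, B 0.0956.
The surplus seat goes to A.
A receives 11.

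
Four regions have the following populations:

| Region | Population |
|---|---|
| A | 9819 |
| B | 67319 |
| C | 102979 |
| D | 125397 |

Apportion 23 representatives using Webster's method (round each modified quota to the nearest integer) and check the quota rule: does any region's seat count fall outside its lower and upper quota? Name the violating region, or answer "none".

Standard quotas: A 0.739, B 5.068, C 7.753, D 9.440.
Webster allocation: A 1, B 5, C 8, D 9.
Every allocation lies between the lower and upper quota.

none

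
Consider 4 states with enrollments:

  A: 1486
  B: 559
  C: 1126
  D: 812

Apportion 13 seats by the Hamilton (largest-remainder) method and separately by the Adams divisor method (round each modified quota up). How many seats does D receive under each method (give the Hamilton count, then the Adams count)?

Hamilton: A 5, B 2, C 4, D 2.
Adams: A 4, B 2, C 4, D 3.
D gets 2 under Hamilton and 3 under Adams.

2 and 3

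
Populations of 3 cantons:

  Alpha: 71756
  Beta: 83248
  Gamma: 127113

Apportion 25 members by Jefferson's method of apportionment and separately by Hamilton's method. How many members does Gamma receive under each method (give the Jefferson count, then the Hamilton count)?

Jefferson: Alpha 6, Beta 7, Gamma 12.
Hamilton: Alpha 6, Beta 8, Gamma 11.
Gamma gets 12 under Jefferson and 11 under Hamilton.

12 and 11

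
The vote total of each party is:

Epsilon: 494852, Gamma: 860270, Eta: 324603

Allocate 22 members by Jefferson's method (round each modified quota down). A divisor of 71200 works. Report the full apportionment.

Epsilon 6, Gamma 12, Eta 4

With modified divisor 71200: modified quotas Epsilon 6.950, Gamma 12.082, Eta 4.559.
Rounding down: Epsilon 6, Gamma 12, Eta 4 (total 22).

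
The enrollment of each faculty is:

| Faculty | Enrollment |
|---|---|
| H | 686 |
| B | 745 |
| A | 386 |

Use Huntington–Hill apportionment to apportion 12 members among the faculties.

With divisor 155: modified quotas H 4.426, B 4.806, A 2.490.
Geometric-mean thresholds: H √(4·5)=4.472, B √(4·5)=4.472, A √(2·3)=2.449.
Each quota rounded against its threshold gives H 4, B 5, A 3 (total 12).

H: 4, B: 5, A: 3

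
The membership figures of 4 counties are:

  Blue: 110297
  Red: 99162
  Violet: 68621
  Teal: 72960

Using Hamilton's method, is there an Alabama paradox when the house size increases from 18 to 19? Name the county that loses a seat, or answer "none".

At 18 seats: Blue 6, Red 5, Violet 3, Teal 4.
At 19 seats: Blue 6, Red 5, Violet 4, Teal 4.
No county's allocation decreased.

none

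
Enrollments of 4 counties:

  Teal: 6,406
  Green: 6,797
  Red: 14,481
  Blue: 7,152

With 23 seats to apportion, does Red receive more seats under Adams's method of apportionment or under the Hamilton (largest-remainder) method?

Adams: Teal 4, Green 5, Red 9, Blue 5.
Hamilton: Teal 4, Green 4, Red 10, Blue 5.
Red gets 9 under Adams and 10 under Hamilton.

Hamilton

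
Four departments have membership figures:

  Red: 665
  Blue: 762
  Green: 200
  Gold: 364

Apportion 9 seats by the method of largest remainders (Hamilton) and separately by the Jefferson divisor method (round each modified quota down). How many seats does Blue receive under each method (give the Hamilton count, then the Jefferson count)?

Hamilton: Red 3, Blue 3, Green 1, Gold 2.
Jefferson: Red 3, Blue 4, Green 1, Gold 1.
Blue gets 3 under Hamilton and 4 under Jefferson.

3 and 4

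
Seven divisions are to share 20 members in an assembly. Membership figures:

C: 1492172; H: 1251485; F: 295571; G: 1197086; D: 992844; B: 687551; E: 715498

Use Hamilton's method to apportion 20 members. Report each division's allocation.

C 4; H 4; F 1; G 4; D 3; B 2; E 2

Standard divisor: 6632207 ÷ 20 ≈ 331610.35.
Standard quotas: C 4.4998, H 3.7740, F 0.8913, G 3.6099, D 2.9940, B 2.0734, E 2.1576.
Lower quotas: C 4, H 3, F 0, G 3, D 2, B 2, E 2 (sum 16, leaving 4 seats).
Remainders in descending order: D 0.9940, F 0.8913, H 0.7740, G 0.6099, C 0.4998, E 0.1576, B 0.0734.
Largest remainders: D, F, H, G receive the extra seats.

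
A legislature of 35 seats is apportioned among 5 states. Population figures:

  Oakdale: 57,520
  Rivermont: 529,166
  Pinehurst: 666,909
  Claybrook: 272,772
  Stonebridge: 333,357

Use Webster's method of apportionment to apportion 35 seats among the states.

Standard divisor 1859724/35 ≈ 53134.971; standard quotas: Oakdale 1.083, Rivermont 9.959, Pinehurst 12.551, Claybrook 5.134, Stonebridge 6.274.
Rounding to the nearest integer gives Oakdale 1, Rivermont 10, Pinehurst 13, Claybrook 5, Stonebridge 6 — total 35, matching the house size, so no adjustment is needed.

Oakdale 1; Rivermont 10; Pinehurst 13; Claybrook 5; Stonebridge 6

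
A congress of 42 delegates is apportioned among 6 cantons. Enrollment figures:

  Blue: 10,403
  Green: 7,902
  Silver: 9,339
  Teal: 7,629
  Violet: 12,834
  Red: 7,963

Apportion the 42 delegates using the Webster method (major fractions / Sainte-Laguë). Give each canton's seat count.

Blue 8; Green 6; Silver 7; Teal 6; Violet 9; Red 6

Standard divisor 56070/42 ≈ 1335; standard quotas: Blue 7.793, Green 5.919, Silver 6.996, Teal 5.715, Violet 9.613, Red 5.965.
Rounding to the nearest integer gives 8, 6, 7, 6, 10, 6 = 43 seats, so the divisor must be adjusted.
With modified divisor 1370: modified quotas Blue 7.593, Green 5.768, Silver 6.817, Teal 5.569, Violet 9.368, Red 5.812.
Rounding to the nearest integer: Blue 8, Green 6, Silver 7, Teal 6, Violet 9, Red 6 (total 42).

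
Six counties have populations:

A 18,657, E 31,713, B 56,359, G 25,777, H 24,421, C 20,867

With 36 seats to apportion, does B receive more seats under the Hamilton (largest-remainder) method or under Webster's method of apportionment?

Hamilton: A 4, E 7, B 11, G 5, H 5, C 4.
Webster: A 4, E 6, B 12, G 5, H 5, C 4.
B gets 11 under Hamilton and 12 under Webster.

Webster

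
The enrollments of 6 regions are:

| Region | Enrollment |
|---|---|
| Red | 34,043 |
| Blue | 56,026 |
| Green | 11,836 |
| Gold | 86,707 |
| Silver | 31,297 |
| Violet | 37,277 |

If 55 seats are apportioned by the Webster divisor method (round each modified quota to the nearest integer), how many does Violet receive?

8

Standard divisor 257186/55 ≈ 4676.109; standard quotas: Red 7.280, Blue 11.981, Green 2.531, Gold 18.543, Silver 6.693, Violet 7.972.
Rounding to the nearest integer gives 7, 12, 3, 19, 7, 8 = 56 seats, so the divisor must be adjusted.
With modified divisor 4696.37: modified quotas Red 7.249, Blue 11.930, Green 2.520, Gold 18.463, Silver 6.664, Violet 7.937.
Rounding to the nearest integer: Red 7, Blue 12, Green 3, Gold 18, Silver 7, Violet 8 (total 55).
Violet receives 8.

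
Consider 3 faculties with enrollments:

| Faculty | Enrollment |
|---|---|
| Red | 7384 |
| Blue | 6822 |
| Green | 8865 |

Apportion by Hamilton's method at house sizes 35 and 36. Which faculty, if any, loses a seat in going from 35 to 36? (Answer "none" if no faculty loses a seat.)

At 35 seats: Red 11, Blue 10, Green 14.
At 36 seats: Red 11, Blue 11, Green 14.
No faculty's allocation decreased.

none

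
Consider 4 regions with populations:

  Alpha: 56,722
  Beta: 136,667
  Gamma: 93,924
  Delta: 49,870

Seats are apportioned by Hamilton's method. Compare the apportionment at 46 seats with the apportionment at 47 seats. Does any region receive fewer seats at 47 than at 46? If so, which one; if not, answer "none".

At 46 seats: Alpha 8, Beta 18, Gamma 13, Delta 7.
At 47 seats: Alpha 8, Beta 19, Gamma 13, Delta 7.
No region's allocation decreased.

none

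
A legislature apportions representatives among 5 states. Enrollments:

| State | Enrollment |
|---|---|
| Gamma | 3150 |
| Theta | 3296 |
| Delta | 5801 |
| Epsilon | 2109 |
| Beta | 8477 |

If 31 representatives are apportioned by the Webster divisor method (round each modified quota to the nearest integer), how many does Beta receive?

Standard divisor 22833/31 ≈ 736.548; standard quotas: Gamma 4.277, Theta 4.475, Delta 7.876, Epsilon 2.863, Beta 11.509.
Rounding to the nearest integer gives Gamma 4, Theta 4, Delta 8, Epsilon 3, Beta 12 — total 31, matching the house size, so no adjustment is needed.
Beta receives 12.

12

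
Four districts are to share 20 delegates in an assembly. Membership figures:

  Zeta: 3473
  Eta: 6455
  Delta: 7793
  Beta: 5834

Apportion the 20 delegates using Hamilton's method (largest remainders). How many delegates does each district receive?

Zeta=3; Eta=5; Delta=7; Beta=5

The standard divisor is 23555/20 ≈ 1177.75.
Standard quotas: Zeta 2.9488, Eta 5.4808, Delta 6.6169, Beta 4.9535.
Lower quotas: Zeta 2, Eta 5, Delta 6, Beta 4 (sum 17, leaving 3 seats).
Remainders in descending order: Beta 0.9535, Zeta 0.9488, Delta 0.6169, Eta 0.4808.
Largest remainders: Beta, Zeta, Delta receive the extra seats.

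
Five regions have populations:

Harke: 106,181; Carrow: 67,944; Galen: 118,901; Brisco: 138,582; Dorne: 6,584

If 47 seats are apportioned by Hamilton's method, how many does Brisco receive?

15

Standard divisor: 438192 ÷ 47 ≈ 9323.234.
Standard quotas: Harke 11.3889, Carrow 7.2876, Galen 12.7532, Brisco 14.8642, Dorne 0.7062.
Lower quotas: Harke 11, Carrow 7, Galen 12, Brisco 14, Dorne 0 (sum 44, leaving 3 seats).
Remainders in descending order: Brisco 0.8642, Galen 0.7532, Dorne 0.7062, Harke 0.3889, Carrow 0.2876.
The surplus seats go to Brisco, Galen, Dorne.
Brisco receives 15.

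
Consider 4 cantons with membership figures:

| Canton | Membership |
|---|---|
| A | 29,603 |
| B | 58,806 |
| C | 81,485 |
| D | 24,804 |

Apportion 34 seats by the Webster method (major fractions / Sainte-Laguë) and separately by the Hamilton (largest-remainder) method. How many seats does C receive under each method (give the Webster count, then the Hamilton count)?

15 and 14

Webster: A 5, B 10, C 15, D 4.
Hamilton: A 5, B 10, C 14, D 5.
C gets 15 under Webster and 14 under Hamilton.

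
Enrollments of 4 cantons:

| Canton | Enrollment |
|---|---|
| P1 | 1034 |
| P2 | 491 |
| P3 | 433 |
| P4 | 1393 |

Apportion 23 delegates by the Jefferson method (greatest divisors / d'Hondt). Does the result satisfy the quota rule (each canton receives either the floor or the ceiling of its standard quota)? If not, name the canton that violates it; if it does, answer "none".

none

Standard quotas: P1 7.097, P2 3.370, P3 2.972, P4 9.561.
Jefferson allocation: P1 7, P2 3, P3 3, P4 10.
Every allocation lies between the lower and upper quota.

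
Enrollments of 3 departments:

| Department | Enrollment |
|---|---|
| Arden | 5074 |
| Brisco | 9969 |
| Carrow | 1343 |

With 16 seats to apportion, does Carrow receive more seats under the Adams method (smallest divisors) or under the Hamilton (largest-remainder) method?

Adams

Adams: Arden 5, Brisco 9, Carrow 2.
Hamilton: Arden 5, Brisco 10, Carrow 1.
Carrow gets 2 under Adams and 1 under Hamilton.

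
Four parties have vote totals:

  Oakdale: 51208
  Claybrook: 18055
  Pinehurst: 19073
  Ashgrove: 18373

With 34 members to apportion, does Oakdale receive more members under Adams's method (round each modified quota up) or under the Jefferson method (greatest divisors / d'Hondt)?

Adams: Oakdale 16, Claybrook 6, Pinehurst 6, Ashgrove 6.
Jefferson: Oakdale 17, Claybrook 5, Pinehurst 6, Ashgrove 6.
Oakdale gets 16 under Adams and 17 under Jefferson.

Jefferson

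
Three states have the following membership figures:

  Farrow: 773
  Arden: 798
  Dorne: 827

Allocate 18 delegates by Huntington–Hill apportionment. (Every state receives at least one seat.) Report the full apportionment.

With divisor 134: modified quotas Farrow 5.769, Arden 5.955, Dorne 6.172.
Geometric-mean thresholds: Farrow √(5·6)=5.477, Arden √(5·6)=5.477, Dorne √(6·7)=6.481.
Each quota rounded against its threshold gives Farrow 6, Arden 6, Dorne 6 (total 18).

Farrow 6, Arden 6, Dorne 6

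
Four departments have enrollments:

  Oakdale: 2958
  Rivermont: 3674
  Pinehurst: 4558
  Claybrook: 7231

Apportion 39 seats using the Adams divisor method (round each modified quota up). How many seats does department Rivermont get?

Standard divisor 18421/39 ≈ 472.333; standard quotas: Oakdale 6.263, Rivermont 7.778, Pinehurst 9.650, Claybrook 15.309.
Rounding up gives 7, 8, 10, 16 = 41 seats, so the divisor must be adjusted.
With modified divisor 500: modified quotas Oakdale 5.916, Rivermont 7.348, Pinehurst 9.116, Claybrook 14.462.
Rounding up: Oakdale 6, Rivermont 8, Pinehurst 10, Claybrook 15 (total 39).
Rivermont receives 8.

8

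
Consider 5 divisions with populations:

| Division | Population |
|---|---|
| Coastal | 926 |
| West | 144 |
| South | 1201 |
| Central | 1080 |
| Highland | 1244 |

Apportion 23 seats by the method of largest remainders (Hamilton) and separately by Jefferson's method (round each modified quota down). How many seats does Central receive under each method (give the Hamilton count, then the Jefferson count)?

Hamilton: Coastal 5, West 1, South 6, Central 5, Highland 6.
Jefferson: Coastal 5, West 0, South 6, Central 6, Highland 6.
Central gets 5 under Hamilton and 6 under Jefferson.

5 and 6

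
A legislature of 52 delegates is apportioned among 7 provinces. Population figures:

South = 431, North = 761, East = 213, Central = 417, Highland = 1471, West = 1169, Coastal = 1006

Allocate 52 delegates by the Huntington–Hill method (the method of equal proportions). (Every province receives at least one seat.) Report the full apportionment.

With divisor 104: modified quotas South 4.144, North 7.317, East 2.048, Central 4.010, Highland 14.144, West 11.240, Coastal 9.673.
Geometric-mean thresholds: South √(4·5)=4.472, North √(7·8)=7.483, East √(2·3)=2.449, Central √(4·5)=4.472, Highland √(14·15)=14.491, West √(11·12)=11.489, Coastal √(9·10)=9.487.
Each quota rounded against its threshold gives South 4, North 7, East 2, Central 4, Highland 14, West 11, Coastal 10 (total 52).

South 4, North 7, East 2, Central 4, Highland 14, West 11, Coastal 10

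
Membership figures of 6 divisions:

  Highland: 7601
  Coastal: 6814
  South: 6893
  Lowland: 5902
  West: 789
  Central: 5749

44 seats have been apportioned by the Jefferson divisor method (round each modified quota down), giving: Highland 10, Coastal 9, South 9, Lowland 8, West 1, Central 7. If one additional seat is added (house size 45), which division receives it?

Priority for the next seat is population ÷ (current seats + 1).
Priorities: Highland 691.000, Coastal 681.400, South 689.300, Lowland 655.778, West 394.500, Central 718.625.
Highest priority: Central.

Central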